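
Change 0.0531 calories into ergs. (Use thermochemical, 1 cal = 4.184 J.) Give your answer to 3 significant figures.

2.22e+6 ergs

1 cal = 4.18400e+7 erg.
So 0.0531 × 4.18400e+7 ≈ 2.22e+6 erg.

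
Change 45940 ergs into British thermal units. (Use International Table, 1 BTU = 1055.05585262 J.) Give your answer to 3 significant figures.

1 erg = 9.47817e-11 BTU.
Thus 45940 × 9.47817e-11 ≈ 4.35e-6 BTU.

4.35e-6 BTU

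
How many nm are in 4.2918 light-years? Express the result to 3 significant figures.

4.06e+25 nm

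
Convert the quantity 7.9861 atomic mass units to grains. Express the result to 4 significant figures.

2.047 × 10^-22 grains

1 u = 2.56260 × 10^-23 grains.
Thus 7.9861 × 2.56260 × 10^-23 ≈ 2.047 × 10^-22 gr.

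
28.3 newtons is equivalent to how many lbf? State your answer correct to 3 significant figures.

1 newton = 0.224809 lbf.
Thus 28.3 × 0.224809 ≈ 6.36 lbf.

6.36 lbf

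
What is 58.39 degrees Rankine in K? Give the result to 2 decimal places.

°R = K × 9/5.
Applying the formula gives 32.44 K.

32.44 K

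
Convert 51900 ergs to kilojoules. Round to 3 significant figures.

1 erg = 1.00000e-10 kJ.
Thus 51900 × 1.00000e-10 ≈ 5.19e-6 kJ.

5.19e-6 kJ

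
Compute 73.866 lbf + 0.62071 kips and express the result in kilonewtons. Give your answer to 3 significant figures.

3.09 kN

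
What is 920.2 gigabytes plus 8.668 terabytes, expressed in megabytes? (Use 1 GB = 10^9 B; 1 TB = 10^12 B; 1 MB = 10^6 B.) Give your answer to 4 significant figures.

9.588 × 10^6 MB

920.2 GB = 920200 MB and 8.668 TB = 8.66800 × 10^6 MB.
920200 + 8.66800 × 10^6 ≈ 9.588 × 10^6 MB.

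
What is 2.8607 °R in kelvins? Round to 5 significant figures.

°R = K × 9/5.
Applying the formula gives 1.5893 K.

1.5893 K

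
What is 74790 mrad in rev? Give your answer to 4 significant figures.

1 milliradian = 0.000159155 rev.
Thus 74790 × 0.000159155 ≈ 11.90 rev.

11.90 rev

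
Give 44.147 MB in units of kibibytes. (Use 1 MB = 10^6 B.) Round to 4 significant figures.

1 megabyte = 976.5625 kibibytes.
44.147 × 976.5625 ≈ 43110 KiB.

43110 KiB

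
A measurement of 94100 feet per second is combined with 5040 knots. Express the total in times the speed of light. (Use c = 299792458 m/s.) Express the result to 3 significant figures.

0.000104 c

94100 ft/s = 9.56718 × 10^-5 c and 5040 kn = 8.64865 × 10^-6 c.
9.56718 × 10^-5 + 8.64865 × 10^-6 ≈ 0.000104 c.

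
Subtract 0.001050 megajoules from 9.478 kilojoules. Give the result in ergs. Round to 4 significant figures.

8.428e+10 ergs

9.478 kJ = 9.47800e+10 erg and 0.001050 MJ = 1.05000e+10 erg.
9.47800e+10 − 1.05000e+10 ≈ 8.428e+10 erg.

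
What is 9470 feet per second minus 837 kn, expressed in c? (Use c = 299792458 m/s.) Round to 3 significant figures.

8.19 × 10^-6 c

9470 ft/s = 9.62818 × 10^-6 c and 837 kn = 1.43629 × 10^-6 c.
9.62818 × 10^-6 − 1.43629 × 10^-6 ≈ 8.19 × 10^-6 c.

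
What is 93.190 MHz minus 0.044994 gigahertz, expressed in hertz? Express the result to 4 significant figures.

4.820 × 10^7 hertz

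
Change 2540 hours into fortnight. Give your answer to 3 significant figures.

7.56 fortnight

1 hour = 0.00297619 fortnight.
So 2540 × 0.00297619 ≈ 7.56 fortnight.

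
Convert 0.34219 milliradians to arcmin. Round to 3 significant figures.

1 milliradian = 3.43775 arcmin.
Then 0.34219 × 3.43775 ≈ 1.18 arcmin.

1.18 arcminutes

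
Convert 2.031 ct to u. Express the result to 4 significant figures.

1 ct = 1.20443e+23 u.
Then 2.031 × 1.20443e+23 ≈ 2.446e+23 u.

2.446e+23 u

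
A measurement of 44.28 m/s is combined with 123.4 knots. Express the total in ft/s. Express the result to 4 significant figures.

353.6 ft/s

44.28 m/s = 145.276 ft/s and 123.4 kn = 208.276 ft/s.
145.276 + 208.276 ≈ 353.6 ft/s.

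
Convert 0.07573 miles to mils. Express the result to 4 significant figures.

1 mi = 6.33600 × 10^7 mil.
Then 0.07573 × 6.33600 × 10^7 ≈ 4.798 × 10^6 mil.

4.798 × 10^6 mil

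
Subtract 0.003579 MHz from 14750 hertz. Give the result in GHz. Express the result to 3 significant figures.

14750 Hz = 1.47500e-5 GHz and 0.003579 MHz = 3.57900e-6 GHz.
1.47500e-5 − 3.57900e-6 ≈ 1.12e-5 GHz.

1.12e-5 GHz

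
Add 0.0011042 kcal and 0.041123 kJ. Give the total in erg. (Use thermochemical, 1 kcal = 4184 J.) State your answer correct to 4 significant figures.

0.0011042 kcal = 4.61997e+7 erg and 0.041123 kJ = 4.11230e+8 erg.
4.61997e+7 + 4.11230e+8 ≈ 4.574e+8 erg.

4.574e+8 ergs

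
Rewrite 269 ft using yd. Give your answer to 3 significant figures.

89.7 yd

1 foot = 0.333333 yd.
So 269 × 0.333333 ≈ 89.7 yd.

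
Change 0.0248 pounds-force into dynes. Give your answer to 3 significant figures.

11000 dyn

1 pound-force = 444822 dyn.
Then 0.0248 × 444822 ≈ 11000 dyn.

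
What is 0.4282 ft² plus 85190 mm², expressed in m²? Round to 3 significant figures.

0.125 m²

0.4282 ft² = 0.0397811 m² and 85190 mm² = 0.0851900 m².
0.0397811 + 0.0851900 ≈ 0.125 m².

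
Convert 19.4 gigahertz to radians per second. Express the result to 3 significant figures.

1.22e+11 rad/s

1 gigahertz = 6.28319e+9 radians per second.
Thus 19.4 × 6.28319e+9 ≈ 1.22e+11 rad/s.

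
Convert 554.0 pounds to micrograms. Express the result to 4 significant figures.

2.513e+11 micrograms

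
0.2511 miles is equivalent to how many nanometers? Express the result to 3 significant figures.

1 mi = 1.60934e+12 nm.
Thus 0.2511 × 1.60934e+12 ≈ 4.04e+11 nm.

4.04e+11 nanometers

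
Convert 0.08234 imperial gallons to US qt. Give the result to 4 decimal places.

1 imperial gallon = 4.80380 US qt.
Then 0.08234 × 4.80380 ≈ 0.3955 US qt.

0.3955 US qt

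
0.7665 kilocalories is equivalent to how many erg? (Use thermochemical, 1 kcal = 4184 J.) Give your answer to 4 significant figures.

1 kilocalorie = 4.18400e+10 erg.
Thus 0.7665 × 4.18400e+10 ≈ 3.207e+10 erg.

3.207e+10 erg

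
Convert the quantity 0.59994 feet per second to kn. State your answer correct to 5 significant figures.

0.35545 kn

1 foot per second = 0.592484 knots.
0.59994 × 0.592484 ≈ 0.35545 kn.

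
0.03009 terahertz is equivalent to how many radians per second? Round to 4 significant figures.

1.891 × 10^11 radians per second

1 THz = 6.28319 × 10^12 radians per second.
0.03009 × 6.28319 × 10^12 ≈ 1.891 × 10^11 rad/s.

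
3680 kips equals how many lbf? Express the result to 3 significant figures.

3.68e+6 lbf

1 kip = 1000.00 lbf.
So 3680 × 1000.00 ≈ 3.68e+6 lbf.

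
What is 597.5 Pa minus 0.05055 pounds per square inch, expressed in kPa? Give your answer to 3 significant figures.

597.5 Pa = 0.597500 kPa and 0.05055 psi = 0.348530 kPa.
0.597500 − 0.348530 ≈ 0.249 kPa.

0.249 kPa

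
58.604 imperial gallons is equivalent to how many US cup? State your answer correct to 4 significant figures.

1 imp gal = 19.2152 US cups.
58.604 × 19.2152 ≈ 1126 US cup.

1126 US cups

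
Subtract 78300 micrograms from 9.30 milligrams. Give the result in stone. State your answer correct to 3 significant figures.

-1.09 × 10^-5 st

9.30 mg = 1.46450 × 10^-6 st and 78300 μg = 1.23301 × 10^-5 st.
1.46450 × 10^-6 − 1.23301 × 10^-5 ≈ -1.09 × 10^-5 st.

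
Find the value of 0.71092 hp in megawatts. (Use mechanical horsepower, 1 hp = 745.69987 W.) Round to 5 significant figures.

1 hp = 0.000745700 MW.
Thus 0.71092 × 0.000745700 ≈ 0.00053013 MW.

0.00053013 MW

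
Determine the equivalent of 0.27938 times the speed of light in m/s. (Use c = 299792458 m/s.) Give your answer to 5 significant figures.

8.3756e+7 m/s

1 c = 2.99792e+8 m/s.
Thus 0.27938 × 2.99792e+8 ≈ 8.3756e+7 m/s.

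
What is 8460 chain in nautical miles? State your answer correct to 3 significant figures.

1 chain = 0.0108622 nautical miles.
So 8460 × 0.0108622 ≈ 91.9 nmi.

91.9 nmi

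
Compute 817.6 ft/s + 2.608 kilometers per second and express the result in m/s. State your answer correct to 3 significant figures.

2860 meters per second

817.6 ft/s = 249.204 m/s and 2.608 km/s = 2608.00 m/s.
249.204 + 2608.00 ≈ 2860 m/s.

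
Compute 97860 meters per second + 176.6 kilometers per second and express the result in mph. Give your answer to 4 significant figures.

97860 m/s = 218906.6 mph and 176.6 km/s = 395042.9 mph.
218906.6 + 395042.9 ≈ 613900 mph.

613900 mph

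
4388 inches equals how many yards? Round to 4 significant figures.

1 inch = 0.0277778 yd.
Thus 4388 × 0.0277778 ≈ 121.9 yd.

121.9 yd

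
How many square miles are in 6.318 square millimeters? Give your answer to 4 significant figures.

2.439e-12 mi²

1 square millimeter = 3.86102e-13 square miles.
Then 6.318 × 3.86102e-13 ≈ 2.439e-12 mi².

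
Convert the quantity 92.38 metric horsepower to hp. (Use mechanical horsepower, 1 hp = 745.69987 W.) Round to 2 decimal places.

91.12 hp

1 PS = 0.986320 hp.
So 92.38 × 0.986320 ≈ 91.12 hp.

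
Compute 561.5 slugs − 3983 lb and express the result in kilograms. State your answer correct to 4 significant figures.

6388 kg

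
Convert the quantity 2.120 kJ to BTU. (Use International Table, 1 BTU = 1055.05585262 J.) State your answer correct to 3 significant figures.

1 kilojoule = 0.947817 BTU.
2.120 × 0.947817 ≈ 2.01 BTU.

2.01 BTU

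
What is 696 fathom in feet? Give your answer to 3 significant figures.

1 fathom = 6.00000 ft.
So 696 × 6.00000 ≈ 4180 ft.

4180 feet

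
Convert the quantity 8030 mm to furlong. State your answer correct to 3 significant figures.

0.0399 furlongs

1 mm = 4.97097e-6 furlongs.
8030 × 4.97097e-6 ≈ 0.0399 furlong.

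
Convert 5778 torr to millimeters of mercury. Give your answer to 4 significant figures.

1 torr = 1.00000 mmHg.
Thus 5778 × 1.00000 ≈ 5778 mmHg.

5778 mmHg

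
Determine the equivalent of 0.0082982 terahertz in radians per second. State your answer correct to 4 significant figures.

5.214e+10 rad/s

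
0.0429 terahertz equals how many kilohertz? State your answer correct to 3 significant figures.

4.29e+7 kilohertz

1 terahertz = 1.00000e+9 kilohertz.
Then 0.0429 × 1.00000e+9 ≈ 4.29e+7 kHz.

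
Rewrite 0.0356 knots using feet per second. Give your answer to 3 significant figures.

0.0601 feet per second

1 knot = 1.68781 ft/s.
Thus 0.0356 × 1.68781 ≈ 0.0601 ft/s.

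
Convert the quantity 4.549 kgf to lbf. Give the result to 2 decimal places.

10.03 lbf

1 kgf = 2.20462 lbf.
Thus 4.549 × 2.20462 ≈ 10.03 lbf.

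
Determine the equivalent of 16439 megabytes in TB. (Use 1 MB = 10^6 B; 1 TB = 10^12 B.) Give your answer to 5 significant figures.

0.016439 terabytes

1 megabyte = 1.00000e-6 TB.
So 16439 × 1.00000e-6 ≈ 0.016439 TB.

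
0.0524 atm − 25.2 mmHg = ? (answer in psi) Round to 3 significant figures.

0.283 pounds per square inch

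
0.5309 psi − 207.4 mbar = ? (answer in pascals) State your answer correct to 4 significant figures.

-17080 Pa

0.5309 psi = 3660.43 Pa and 207.4 mbar = 20740.0 Pa.
3660.43 − 20740.0 ≈ -17080 Pa.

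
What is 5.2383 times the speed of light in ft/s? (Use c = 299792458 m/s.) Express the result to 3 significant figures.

5.15 × 10^9 ft/s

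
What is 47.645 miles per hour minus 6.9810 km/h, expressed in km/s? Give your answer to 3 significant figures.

0.0194 kilometers per second

47.645 mph = 0.0212992 km/s and 6.9810 km/h = 0.00193917 km/s.
0.0212992 − 0.00193917 ≈ 0.0194 km/s.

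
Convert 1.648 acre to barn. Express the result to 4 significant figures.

1 acre = 4.04686e+31 barn.
Thus 1.648 × 4.04686e+31 ≈ 6.669e+31 barn.

6.669e+31 barn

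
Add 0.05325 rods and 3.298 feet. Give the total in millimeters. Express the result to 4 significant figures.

1273 millimeters

0.05325 rod = 267.805 mm and 3.298 ft = 1005.23 mm.
267.805 + 1005.23 ≈ 1273 mm.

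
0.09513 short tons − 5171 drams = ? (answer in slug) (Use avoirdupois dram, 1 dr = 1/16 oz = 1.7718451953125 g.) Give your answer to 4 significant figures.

5.286 slug

0.09513 short ton = 5.91346 slug and 5171 dr = 0.627811 slug.
5.91346 − 0.627811 ≈ 5.286 slug.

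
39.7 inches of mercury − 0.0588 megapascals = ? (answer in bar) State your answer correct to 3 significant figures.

39.7 inHg = 1.34440 bar and 0.0588 MPa = 0.588000 bar.
1.34440 − 0.588000 ≈ 0.756 bar.

0.756 bar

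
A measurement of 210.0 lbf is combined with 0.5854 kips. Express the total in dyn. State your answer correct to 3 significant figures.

3.54 × 10^8 dynes

210.0 lbf = 9.34127 × 10^7 dyn and 0.5854 kip = 2.60399 × 10^8 dyn.
9.34127 × 10^7 + 2.60399 × 10^8 ≈ 3.54 × 10^8 dyn.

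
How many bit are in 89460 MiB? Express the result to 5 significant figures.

1 mebibyte = 8388608 bits.
So 89460 × 8388608 ≈ 7.5044 × 10^11 bit.

7.5044 × 10^11 bit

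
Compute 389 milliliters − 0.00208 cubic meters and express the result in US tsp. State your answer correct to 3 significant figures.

389 mL = 78.9219 US tsp and 0.00208 m³ = 421.999 US tsp.
78.9219 − 421.999 ≈ -343 US tsp.

-343 US tsp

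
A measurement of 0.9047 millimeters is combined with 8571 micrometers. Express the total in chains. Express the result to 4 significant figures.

0.9047 mm = 4.49724 × 10^-5 chain and 8571 μm = 0.000426062 chain.
4.49724 × 10^-5 + 0.000426062 ≈ 0.0004710 chain.

0.0004710 chain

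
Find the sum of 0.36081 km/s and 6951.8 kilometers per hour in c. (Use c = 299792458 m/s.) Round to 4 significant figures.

7.645 × 10^-6 c

0.36081 km/s = 1.20353 × 10^-6 c and 6951.8 km/h = 6.44131 × 10^-6 c.
1.20353 × 10^-6 + 6.44131 × 10^-6 ≈ 7.645 × 10^-6 c.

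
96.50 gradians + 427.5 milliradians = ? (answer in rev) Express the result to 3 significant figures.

0.309 rev

96.50 grad = 0.241250 rev and 427.5 mrad = 0.0680387 rev.
0.241250 + 0.0680387 ≈ 0.309 rev.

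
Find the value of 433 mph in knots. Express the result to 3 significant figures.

376 knots

1 mph = 0.868976 kn.
433 × 0.868976 ≈ 376 kn.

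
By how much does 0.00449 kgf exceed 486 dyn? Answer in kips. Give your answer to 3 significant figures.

8.81e-6 kip

0.00449 kgf = 9.89876e-6 kip and 486 dyn = 1.09257e-6 kip.
9.89876e-6 − 1.09257e-6 ≈ 8.81e-6 kip.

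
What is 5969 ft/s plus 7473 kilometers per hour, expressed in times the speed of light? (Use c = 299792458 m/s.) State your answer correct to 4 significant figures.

1.299 × 10^-5 c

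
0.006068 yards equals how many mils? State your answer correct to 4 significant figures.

1 yd = 36000.0 mils.
So 0.006068 × 36000.0 ≈ 218.4 mil.

218.4 mil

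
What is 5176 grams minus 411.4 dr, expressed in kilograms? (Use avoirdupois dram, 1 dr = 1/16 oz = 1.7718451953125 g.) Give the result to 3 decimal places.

5176 g = 5.17600 kg and 411.4 dr = 0.728937 kg.
5.17600 − 0.728937 ≈ 4.447 kg.

4.447 kilograms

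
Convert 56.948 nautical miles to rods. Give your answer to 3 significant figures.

21000 rod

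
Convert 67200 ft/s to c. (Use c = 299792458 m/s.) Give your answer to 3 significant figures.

1 ft/s = 1.01670 × 10^-9 times the speed of light.
67200 × 1.01670 × 10^-9 ≈ 6.83 × 10^-5 c.

6.83 × 10^-5 times the speed of light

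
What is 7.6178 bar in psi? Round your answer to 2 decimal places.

1 bar = 14.5038 psi.
Then 7.6178 × 14.5038 ≈ 110.49 psi.

110.49 pounds per square inch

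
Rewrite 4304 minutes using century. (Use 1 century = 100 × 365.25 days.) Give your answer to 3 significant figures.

8.18 × 10^-5 centuries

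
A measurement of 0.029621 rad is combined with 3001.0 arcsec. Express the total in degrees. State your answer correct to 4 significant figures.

2.531 °

0.029621 rad = 1.69716 ° and 3001.0 arcsec = 0.833611 °.
1.69716 + 0.833611 ≈ 2.531 °.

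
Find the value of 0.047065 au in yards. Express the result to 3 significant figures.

7.70e+9 yards

1 astronomical unit = 1.63602e+11 yards.
Thus 0.047065 × 1.63602e+11 ≈ 7.70e+9 yd.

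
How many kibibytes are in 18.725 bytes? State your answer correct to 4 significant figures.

0.01829 kibibytes

1 byte = 0.0009765625 KiB.
Thus 18.725 × 0.0009765625 ≈ 0.01829 KiB.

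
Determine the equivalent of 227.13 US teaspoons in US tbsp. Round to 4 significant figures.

1 US teaspoon = 0.333333 US tablespoons.
So 227.13 × 0.333333 ≈ 75.71 US tbsp.

75.71 US tbsp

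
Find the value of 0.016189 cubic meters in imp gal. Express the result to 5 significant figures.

1 cubic meter = 219.969 imp gal.
Thus 0.016189 × 219.969 ≈ 3.5611 imp gal.

3.5611 imp gal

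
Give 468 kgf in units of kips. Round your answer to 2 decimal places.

1.03 kips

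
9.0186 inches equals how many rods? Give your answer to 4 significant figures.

1 inch = 0.00505051 rods.
9.0186 × 0.00505051 ≈ 0.04555 rod.

0.04555 rod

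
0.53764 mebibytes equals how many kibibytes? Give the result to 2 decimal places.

550.54 kibibytes

1 mebibyte = 1024.00 KiB.
Then 0.53764 × 1024.00 ≈ 550.54 KiB.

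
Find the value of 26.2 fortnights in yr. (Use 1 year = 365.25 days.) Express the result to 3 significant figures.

1.00 years

1 fortnight = 0.0383299 yr.
So 26.2 × 0.0383299 ≈ 1.00 yr.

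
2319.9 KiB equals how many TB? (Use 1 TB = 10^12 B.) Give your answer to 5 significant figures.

2.3756 × 10^-6 TB

1 kibibyte = 1.02400 × 10^-9 terabytes.
Then 2319.9 × 1.02400 × 10^-9 ≈ 2.3756 × 10^-6 TB.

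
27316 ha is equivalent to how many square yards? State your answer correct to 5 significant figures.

1 ha = 11959.9 yd².
So 27316 × 11959.9 ≈ 3.2670e+8 yd².

3.2670e+8 square yards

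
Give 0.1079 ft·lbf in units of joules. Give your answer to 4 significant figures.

1 ft·lbf = 1.35582 joules.
Then 0.1079 × 1.35582 ≈ 0.1463 J.

0.1463 J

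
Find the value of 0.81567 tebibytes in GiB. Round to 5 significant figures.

835.25 GiB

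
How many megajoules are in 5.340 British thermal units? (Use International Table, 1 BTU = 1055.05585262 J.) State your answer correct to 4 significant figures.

0.005634 MJ

1 British thermal unit = 0.00105506 MJ.
So 5.340 × 0.00105506 ≈ 0.005634 MJ.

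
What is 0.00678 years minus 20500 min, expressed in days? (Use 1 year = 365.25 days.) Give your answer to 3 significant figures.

0.00678 yr = 2.476395 d and 20500 min = 14.23611 d.
2.476395 − 14.23611 ≈ -11.8 d.

-11.8 days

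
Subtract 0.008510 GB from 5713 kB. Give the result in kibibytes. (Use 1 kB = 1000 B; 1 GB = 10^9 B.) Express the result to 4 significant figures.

5713 kB = 5579.10 KiB and 0.008510 GB = 8310.55 KiB.
5579.10 − 8310.55 ≈ -2731 KiB.

-2731 KiB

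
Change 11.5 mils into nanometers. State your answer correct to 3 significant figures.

1 mil = 25400.0 nm.
Thus 11.5 × 25400.0 ≈ 292000 nm.

292000 nanometers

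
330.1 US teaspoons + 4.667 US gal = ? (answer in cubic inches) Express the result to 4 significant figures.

1177 in³

330.1 US tsp = 99.2879 in³ and 4.667 US gal = 1078.08 in³.
99.2879 + 1078.08 ≈ 1177 in³.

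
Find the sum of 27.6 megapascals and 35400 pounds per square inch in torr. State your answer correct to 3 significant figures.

27.6 MPa = 207017 torr and 35400 psi = 1.83071e+6 torr.
207017 + 1.83071e+6 ≈ 2.04e+6 torr.

2.04e+6 torr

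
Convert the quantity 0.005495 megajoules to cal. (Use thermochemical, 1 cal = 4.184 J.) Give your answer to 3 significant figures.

1310 cal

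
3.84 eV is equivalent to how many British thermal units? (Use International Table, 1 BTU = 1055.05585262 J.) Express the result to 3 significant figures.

1 electronvolt = 1.51857e-22 British thermal units.
3.84 × 1.51857e-22 ≈ 5.83e-22 BTU.

5.83e-22 British thermal units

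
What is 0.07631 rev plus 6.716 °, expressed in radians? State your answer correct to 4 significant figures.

0.5967 rad

0.07631 rev = 0.479470 rad and 6.716 ° = 0.117216 rad.
0.479470 + 0.117216 ≈ 0.5967 rad.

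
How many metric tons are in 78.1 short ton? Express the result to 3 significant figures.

70.9 t

1 short ton = 0.907185 metric tons.
78.1 × 0.907185 ≈ 70.9 t.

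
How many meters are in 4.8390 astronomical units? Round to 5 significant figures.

7.2390 × 10^11 m

1 au = 1.49598 × 10^11 meters.
So 4.8390 × 1.49598 × 10^11 ≈ 7.2390 × 10^11 m.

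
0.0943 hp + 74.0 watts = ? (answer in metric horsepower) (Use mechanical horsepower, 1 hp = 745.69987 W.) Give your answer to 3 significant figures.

0.196 PS

0.0943 hp = 0.0956079 PS and 74.0 W = 0.100612 PS.
0.0956079 + 0.100612 ≈ 0.196 PS.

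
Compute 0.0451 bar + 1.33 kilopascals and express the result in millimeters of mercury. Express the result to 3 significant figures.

43.8 mmHg

0.0451 bar = 33.8278 mmHg and 1.33 kPa = 9.97582 mmHg.
33.8278 + 9.97582 ≈ 43.8 mmHg.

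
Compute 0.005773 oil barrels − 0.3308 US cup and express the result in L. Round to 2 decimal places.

0.84 liters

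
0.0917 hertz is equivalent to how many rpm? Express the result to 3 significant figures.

5.50 rpm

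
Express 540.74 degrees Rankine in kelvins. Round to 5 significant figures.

°R = K × 9/5.
Applying the formula gives 300.41 K.

300.41 K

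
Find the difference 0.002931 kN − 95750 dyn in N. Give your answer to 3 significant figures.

0.002931 kN = 2.93100 N and 95750 dyn = 0.957500 N.
2.93100 − 0.957500 ≈ 1.97 N.

1.97 N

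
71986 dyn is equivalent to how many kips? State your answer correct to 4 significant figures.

1 dyn = 2.24809 × 10^-9 kips.
So 71986 × 2.24809 × 10^-9 ≈ 0.0001618 kip.

0.0001618 kip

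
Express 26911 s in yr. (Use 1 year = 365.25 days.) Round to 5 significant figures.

0.00085276 years

1 s = 3.16881 × 10^-8 yr.
So 26911 × 3.16881 × 10^-8 ≈ 0.00085276 yr.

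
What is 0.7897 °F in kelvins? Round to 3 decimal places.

K = (°F + 459.67) × 5/9.
Applying the formula gives 255.811 K.

255.811 K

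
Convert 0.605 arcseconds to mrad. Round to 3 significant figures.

0.00293 mrad

1 arcsecond = 0.00484814 mrad.
Then 0.605 × 0.00484814 ≈ 0.00293 mrad.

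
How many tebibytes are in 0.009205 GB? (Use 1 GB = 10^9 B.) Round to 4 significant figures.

8.372 × 10^-6 TiB

1 GB = 0.000909495 TiB.
Then 0.009205 × 0.000909495 ≈ 8.372 × 10^-6 TiB.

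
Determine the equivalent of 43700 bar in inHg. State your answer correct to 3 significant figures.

1 bar = 29.5300 inHg.
Then 43700 × 29.5300 ≈ 1.29e+6 inHg.

1.29e+6 inHg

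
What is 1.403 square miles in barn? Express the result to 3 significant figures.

3.63 × 10^34 barns

1 mi² = 2.58999 × 10^34 barns.
So 1.403 × 2.58999 × 10^34 ≈ 3.63 × 10^34 barn.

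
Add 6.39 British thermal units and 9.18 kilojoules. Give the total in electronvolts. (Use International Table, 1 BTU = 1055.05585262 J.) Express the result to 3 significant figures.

9.94e+22 eV

6.39 BTU = 4.20790e+22 eV and 9.18 kJ = 5.72971e+22 eV.
4.20790e+22 + 5.72971e+22 ≈ 9.94e+22 eV.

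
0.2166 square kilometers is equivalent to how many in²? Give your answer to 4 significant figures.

1 km² = 1.55000e+9 square inches.
Thus 0.2166 × 1.55000e+9 ≈ 3.357e+8 in².

3.357e+8 in²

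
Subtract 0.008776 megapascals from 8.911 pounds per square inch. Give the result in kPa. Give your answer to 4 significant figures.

8.911 psi = 61.4392 kPa and 0.008776 MPa = 8.77600 kPa.
61.4392 − 8.77600 ≈ 52.66 kPa.

52.66 kPa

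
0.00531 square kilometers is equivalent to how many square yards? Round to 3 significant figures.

6350 yd²

1 km² = 1.19599e+6 square yards.
Then 0.00531 × 1.19599e+6 ≈ 6350 yd².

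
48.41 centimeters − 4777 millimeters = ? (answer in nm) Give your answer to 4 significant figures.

-4.293 × 10^9 nm

48.41 cm = 4.84100 × 10^8 nm and 4777 mm = 4.77700 × 10^9 nm.
4.84100 × 10^8 − 4.77700 × 10^9 ≈ -4.293 × 10^9 nm.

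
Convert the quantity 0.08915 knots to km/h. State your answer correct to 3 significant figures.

1 knot = 1.85200 km/h.
0.08915 × 1.85200 ≈ 0.165 km/h.

0.165 km/h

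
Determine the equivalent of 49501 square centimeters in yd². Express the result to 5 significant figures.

5.9203 yd²

1 square centimeter = 0.000119599 yd².
49501 × 0.000119599 ≈ 5.9203 yd².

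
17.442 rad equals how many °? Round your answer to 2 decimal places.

1 rad = 57.2958 °.
Then 17.442 × 57.2958 ≈ 999.35 °.

999.35 degrees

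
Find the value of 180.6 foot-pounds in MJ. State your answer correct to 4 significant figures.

0.0002449 megajoules

1 ft·lbf = 1.35582 × 10^-6 megajoules.
180.6 × 1.35582 × 10^-6 ≈ 0.0002449 MJ.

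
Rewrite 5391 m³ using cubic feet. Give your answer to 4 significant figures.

1 m³ = 35.3147 cubic feet.
Thus 5391 × 35.3147 ≈ 190400 ft³.

190400 cubic feet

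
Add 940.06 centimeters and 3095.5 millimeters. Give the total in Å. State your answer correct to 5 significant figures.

1.2496e+11 angstroms

940.06 cm = 9.40060e+10 Å and 3095.5 mm = 3.09550e+10 Å.
9.40060e+10 + 3.09550e+10 ≈ 1.2496e+11 Å.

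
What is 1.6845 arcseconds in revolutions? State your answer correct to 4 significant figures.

1.300 × 10^-6 rev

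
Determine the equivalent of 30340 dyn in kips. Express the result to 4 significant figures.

1 dyne = 2.24809 × 10^-9 kip.
Then 30340 × 2.24809 × 10^-9 ≈ 6.821 × 10^-5 kip.

6.821 × 10^-5 kip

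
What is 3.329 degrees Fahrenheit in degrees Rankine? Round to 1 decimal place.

°R = °F + 459.67.
Applying the formula gives 463.0 °R.

463.0 °R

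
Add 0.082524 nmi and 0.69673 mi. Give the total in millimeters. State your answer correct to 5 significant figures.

1.2741 × 10^6 mm

0.082524 nmi = 152834 mm and 0.69673 mi = 1.12128 × 10^6 mm.
152834 + 1.12128 × 10^6 ≈ 1.2741 × 10^6 mm.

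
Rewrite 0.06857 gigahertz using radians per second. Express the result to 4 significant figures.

1 gigahertz = 6.28319 × 10^9 radians per second.
0.06857 × 6.28319 × 10^9 ≈ 4.308 × 10^8 rad/s.

4.308 × 10^8 rad/s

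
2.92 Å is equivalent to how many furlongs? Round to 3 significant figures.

1 angstrom = 4.97097e-13 furlongs.
So 2.92 × 4.97097e-13 ≈ 1.45e-12 furlong.

1.45e-12 furlong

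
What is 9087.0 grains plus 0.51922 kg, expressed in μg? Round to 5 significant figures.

9087.0 gr = 5.88828e+8 μg and 0.51922 kg = 5.19220e+8 μg.
5.88828e+8 + 5.19220e+8 ≈ 1.1080e+9 μg.

1.1080e+9 μg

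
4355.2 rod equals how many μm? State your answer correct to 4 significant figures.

2.190 × 10^10 micrometers

1 rod = 5.02920 × 10^6 μm.
Thus 4355.2 × 5.02920 × 10^6 ≈ 2.190 × 10^10 μm.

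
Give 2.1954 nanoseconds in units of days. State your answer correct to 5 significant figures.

2.5410 × 10^-14 d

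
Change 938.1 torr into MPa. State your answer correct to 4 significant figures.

0.1251 MPa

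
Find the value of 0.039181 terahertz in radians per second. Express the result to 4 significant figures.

2.462 × 10^11 rad/s

1 THz = 6.28319 × 10^12 rad/s.
So 0.039181 × 6.28319 × 10^12 ≈ 2.462 × 10^11 rad/s.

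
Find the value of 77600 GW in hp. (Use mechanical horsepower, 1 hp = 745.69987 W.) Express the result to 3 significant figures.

1 gigawatt = 1.34102 × 10^6 hp.
Then 77600 × 1.34102 × 10^6 ≈ 1.04 × 10^11 hp.

1.04 × 10^11 hp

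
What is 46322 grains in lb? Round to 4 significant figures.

1 grain = 0.000142857 lb.
Thus 46322 × 0.000142857 ≈ 6.617 lb.

6.617 pounds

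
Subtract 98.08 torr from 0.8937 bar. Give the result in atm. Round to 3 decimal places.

0.8937 bar = 0.882013 atm and 98.08 torr = 0.129053 atm.
0.882013 − 0.129053 ≈ 0.753 atm.

0.753 atmospheres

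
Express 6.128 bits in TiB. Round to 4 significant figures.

1 bit = 1.13687 × 10^-13 tebibytes.
Then 6.128 × 1.13687 × 10^-13 ≈ 6.967 × 10^-13 TiB.

6.967 × 10^-13 TiB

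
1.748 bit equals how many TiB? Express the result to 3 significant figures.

1 bit = 1.13687 × 10^-13 TiB.
1.748 × 1.13687 × 10^-13 ≈ 1.99 × 10^-13 TiB.

1.99 × 10^-13 TiB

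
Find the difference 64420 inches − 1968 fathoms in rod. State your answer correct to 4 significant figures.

64420 in = 325.354 rod and 1968 fathom = 715.636 rod.
325.354 − 715.636 ≈ -390.3 rod.

-390.3 rods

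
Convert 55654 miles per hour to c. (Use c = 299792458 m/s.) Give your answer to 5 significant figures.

8.2989 × 10^-5 times the speed of light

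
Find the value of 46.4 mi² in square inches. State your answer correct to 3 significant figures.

1 square mile = 4.01449 × 10^9 square inches.
Then 46.4 × 4.01449 × 10^9 ≈ 1.86 × 10^11 in².

1.86 × 10^11 in²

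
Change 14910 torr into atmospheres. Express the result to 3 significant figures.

1 torr = 0.00131579 atm.
14910 × 0.00131579 ≈ 19.6 atm.

19.6 atmospheres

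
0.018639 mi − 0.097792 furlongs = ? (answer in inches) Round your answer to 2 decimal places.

0.018639 mi = 1180.967 in and 0.097792 furlong = 774.5126 in.
1180.967 − 774.5126 ≈ 406.45 in.

406.45 inches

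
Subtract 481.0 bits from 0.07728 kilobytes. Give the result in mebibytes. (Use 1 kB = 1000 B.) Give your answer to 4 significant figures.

1.636e-5 mebibytes

0.07728 kB = 7.37000e-5 MiB and 481.0 bit = 5.73397e-5 MiB.
7.37000e-5 − 5.73397e-5 ≈ 1.636e-5 MiB.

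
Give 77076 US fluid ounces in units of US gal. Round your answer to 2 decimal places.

1 US fl oz = 0.00781250 US gal.
Then 77076 × 0.00781250 ≈ 602.16 US gal.

602.16 US gal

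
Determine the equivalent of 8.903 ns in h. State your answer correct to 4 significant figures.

2.473 × 10^-12 h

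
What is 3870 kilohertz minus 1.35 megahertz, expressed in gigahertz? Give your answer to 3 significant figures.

0.00252 GHz

3870 kHz = 0.00387000 GHz and 1.35 MHz = 0.00135000 GHz.
0.00387000 − 0.00135000 ≈ 0.00252 GHz.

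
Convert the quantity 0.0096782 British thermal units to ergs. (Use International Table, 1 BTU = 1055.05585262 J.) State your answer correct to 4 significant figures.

1 BTU = 1.05506 × 10^10 ergs.
Thus 0.0096782 × 1.05506 × 10^10 ≈ 1.021 × 10^8 erg.

1.021 × 10^8 erg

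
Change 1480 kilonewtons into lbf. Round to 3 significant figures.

333000 pounds-force

1 kN = 224.809 lbf.
Thus 1480 × 224.809 ≈ 333000 lbf.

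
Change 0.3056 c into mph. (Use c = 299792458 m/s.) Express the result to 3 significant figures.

2.05 × 10^8 miles per hour

1 c = 6.70617 × 10^8 miles per hour.
So 0.3056 × 6.70617 × 10^8 ≈ 2.05 × 10^8 mph.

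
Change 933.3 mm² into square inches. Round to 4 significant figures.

1.447 square inches

1 square millimeter = 0.00155000 square inches.
933.3 × 0.00155000 ≈ 1.447 in².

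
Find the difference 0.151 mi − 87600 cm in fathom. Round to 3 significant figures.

-346 fathom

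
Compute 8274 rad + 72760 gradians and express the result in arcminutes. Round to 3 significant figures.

3.24e+7 arcmin

8274 rad = 2.84439e+7 arcmin and 72760 grad = 3.92904e+6 arcmin.
2.84439e+7 + 3.92904e+6 ≈ 3.24e+7 arcmin.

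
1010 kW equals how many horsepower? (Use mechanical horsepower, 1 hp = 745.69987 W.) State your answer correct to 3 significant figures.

1350 horsepower

1 kW = 1.34102 hp.
1010 × 1.34102 ≈ 1350 hp.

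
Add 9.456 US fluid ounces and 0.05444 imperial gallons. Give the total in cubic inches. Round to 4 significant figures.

9.456 US fl oz = 17.0651 in³ and 0.05444 imp gal = 15.1027 in³.
17.0651 + 15.1027 ≈ 32.17 in³.

32.17 cubic inches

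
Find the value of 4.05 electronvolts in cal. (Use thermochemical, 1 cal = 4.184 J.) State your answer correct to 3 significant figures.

1.55e-19 cal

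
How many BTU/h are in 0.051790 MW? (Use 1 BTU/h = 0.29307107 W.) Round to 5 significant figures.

176710 BTU per hour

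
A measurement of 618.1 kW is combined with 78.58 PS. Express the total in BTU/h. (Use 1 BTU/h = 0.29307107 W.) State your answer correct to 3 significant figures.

618.1 kW = 2.10904 × 10^6 BTU/h and 78.58 PS = 197206 BTU/h.
2.10904 × 10^6 + 197206 ≈ 2.31 × 10^6 BTU/h.

2.31 × 10^6 BTU per hour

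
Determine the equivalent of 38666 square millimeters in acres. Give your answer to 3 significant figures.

9.55 × 10^-6 acre

1 mm² = 2.47105 × 10^-10 acre.
38666 × 2.47105 × 10^-10 ≈ 9.55 × 10^-6 acre.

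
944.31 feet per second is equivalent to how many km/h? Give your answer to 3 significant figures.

1 ft/s = 1.09728 km/h.
Then 944.31 × 1.09728 ≈ 1040 km/h.

1040 km/h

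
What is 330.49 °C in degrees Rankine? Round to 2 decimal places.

1086.55 degrees Rankine

°R = (°C + 273.15) × 9/5.
Applying the formula gives 1086.55 °R.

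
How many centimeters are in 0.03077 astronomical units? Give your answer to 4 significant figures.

4.603e+11 cm

1 au = 1.49598e+13 centimeters.
Then 0.03077 × 1.49598e+13 ≈ 4.603e+11 cm.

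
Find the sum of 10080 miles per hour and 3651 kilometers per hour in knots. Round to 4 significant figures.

10730 kn

10080 mph = 8759.28 kn and 3651 km/h = 1971.38 kn.
8759.28 + 1971.38 ≈ 10730 kn.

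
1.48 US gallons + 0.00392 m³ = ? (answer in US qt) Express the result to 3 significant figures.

10.1 US quarts

1.48 US gal = 5.92000 US qt and 0.00392 m³ = 4.14222 US qt.
5.92000 + 4.14222 ≈ 10.1 US qt.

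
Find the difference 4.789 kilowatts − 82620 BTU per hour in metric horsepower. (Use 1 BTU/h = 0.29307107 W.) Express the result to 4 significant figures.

4.789 kW = 6.51123 PS and 82620 BTU/h = 32.9212 PS.
6.51123 − 32.9212 ≈ -26.41 PS.

-26.41 PS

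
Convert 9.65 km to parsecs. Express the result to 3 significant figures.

1 km = 3.24078e-14 pc.
Then 9.65 × 3.24078e-14 ≈ 3.13e-13 pc.

3.13e-13 pc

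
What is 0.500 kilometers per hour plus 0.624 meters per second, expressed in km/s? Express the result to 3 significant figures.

0.500 km/h = 0.000138889 km/s and 0.624 m/s = 0.000624000 km/s.
0.000138889 + 0.000624000 ≈ 0.000763 km/s.

0.000763 km/s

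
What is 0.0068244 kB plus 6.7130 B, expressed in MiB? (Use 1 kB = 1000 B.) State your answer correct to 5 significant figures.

0.0068244 kB = 6.50826 × 10^-6 MiB and 6.7130 B = 6.40202 × 10^-6 MiB.
6.50826 × 10^-6 + 6.40202 × 10^-6 ≈ 1.2910 × 10^-5 MiB.

1.2910 × 10^-5 mebibytes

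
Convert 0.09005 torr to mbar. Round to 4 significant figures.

1 torr = 1.33322 mbar.
Thus 0.09005 × 1.33322 ≈ 0.1201 mbar.

0.1201 mbar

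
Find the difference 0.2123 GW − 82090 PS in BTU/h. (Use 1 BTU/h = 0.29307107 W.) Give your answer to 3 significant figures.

5.18 × 10^8 BTU/h

0.2123 GW = 7.24398 × 10^8 BTU/h and 82090 PS = 2.06015 × 10^8 BTU/h.
7.24398 × 10^8 − 2.06015 × 10^8 ≈ 5.18 × 10^8 BTU/h.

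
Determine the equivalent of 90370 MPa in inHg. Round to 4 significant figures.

2.669 × 10^7 inches of mercury

1 MPa = 295.300 inHg.
Thus 90370 × 295.300 ≈ 2.669 × 10^7 inHg.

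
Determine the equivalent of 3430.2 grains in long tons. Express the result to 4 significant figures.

1 grain = 6.37755 × 10^-8 long ton.
Thus 3430.2 × 6.37755 × 10^-8 ≈ 0.0002188 long ton.

0.0002188 long tons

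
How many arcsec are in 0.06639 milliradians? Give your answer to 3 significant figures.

13.7 arcseconds

1 milliradian = 206.265 arcsec.
Thus 0.06639 × 206.265 ≈ 13.7 arcsec.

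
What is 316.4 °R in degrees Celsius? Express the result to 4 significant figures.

°R = (°C + 273.15) × 9/5.
Applying the formula gives -97.37 °C.

-97.37 °C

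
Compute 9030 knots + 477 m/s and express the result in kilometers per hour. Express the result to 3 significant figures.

18400 km/h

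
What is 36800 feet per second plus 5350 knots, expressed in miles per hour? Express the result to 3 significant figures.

31200 mph

36800 ft/s = 25090.9 mph and 5350 kn = 6156.67 mph.
25090.9 + 6156.67 ≈ 31200 mph.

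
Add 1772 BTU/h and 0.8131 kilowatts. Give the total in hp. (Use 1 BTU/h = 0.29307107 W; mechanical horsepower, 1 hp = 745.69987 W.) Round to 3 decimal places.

1772 BTU/h = 0.696422 hp and 0.8131 kW = 1.09039 hp.
0.696422 + 1.09039 ≈ 1.787 hp.

1.787 hp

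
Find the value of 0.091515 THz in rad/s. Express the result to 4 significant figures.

1 THz = 6.28319 × 10^12 radians per second.
Then 0.091515 × 6.28319 × 10^12 ≈ 5.750 × 10^11 rad/s.

5.750 × 10^11 rad/s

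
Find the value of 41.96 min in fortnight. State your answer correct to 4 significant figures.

1 min = 4.96032 × 10^-5 fortnights.
Thus 41.96 × 4.96032 × 10^-5 ≈ 0.002081 fortnight.

0.002081 fortnight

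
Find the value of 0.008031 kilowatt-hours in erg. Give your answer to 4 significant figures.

2.891 × 10^11 erg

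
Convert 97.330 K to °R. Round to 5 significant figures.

°R = K × 9/5.
Applying the formula gives 175.19 °R.

175.19 degrees Rankine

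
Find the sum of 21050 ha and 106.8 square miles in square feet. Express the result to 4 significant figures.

5.243 × 10^9 ft²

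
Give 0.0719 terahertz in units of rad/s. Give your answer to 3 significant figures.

4.52e+11 rad/s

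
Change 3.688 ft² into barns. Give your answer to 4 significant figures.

1 ft² = 9.29030e+26 barn.
3.688 × 9.29030e+26 ≈ 3.426e+27 barn.

3.426e+27 barn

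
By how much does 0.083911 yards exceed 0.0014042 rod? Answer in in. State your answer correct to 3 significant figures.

2.74 in

0.083911 yd = 3.02080 in and 0.0014042 rod = 0.278032 in.
3.02080 − 0.278032 ≈ 2.74 in.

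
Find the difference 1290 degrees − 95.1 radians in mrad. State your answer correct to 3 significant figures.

-72600 mrad

1290 ° = 22514.7 mrad and 95.1 rad = 95100.0 mrad.
22514.7 − 95100.0 ≈ -72600 mrad.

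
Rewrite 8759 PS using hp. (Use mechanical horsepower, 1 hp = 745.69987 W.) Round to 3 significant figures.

8640 hp

1 metric horsepower = 0.986320 horsepower.
Then 8759 × 0.986320 ≈ 8640 hp.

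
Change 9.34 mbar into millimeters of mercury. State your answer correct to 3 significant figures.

7.01 millimeters of mercury

1 millibar = 0.750062 mmHg.
9.34 × 0.750062 ≈ 7.01 mmHg.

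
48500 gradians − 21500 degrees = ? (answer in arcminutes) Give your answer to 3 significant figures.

48500 grad = 2.61900 × 10^6 arcmin and 21500 ° = 1.29000 × 10^6 arcmin.
2.61900 × 10^6 − 1.29000 × 10^6 ≈ 1.33 × 10^6 arcmin.

1.33 × 10^6 arcminutes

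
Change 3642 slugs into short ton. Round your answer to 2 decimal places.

58.59 short ton

1 slug = 0.0160870 short ton.
Then 3642 × 0.0160870 ≈ 58.59 short ton.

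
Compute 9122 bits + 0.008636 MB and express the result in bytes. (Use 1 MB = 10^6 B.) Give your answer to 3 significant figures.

9122 bit = 1140.25 B and 0.008636 MB = 8636.00 B.
1140.25 + 8636.00 ≈ 9780 B.

9780 B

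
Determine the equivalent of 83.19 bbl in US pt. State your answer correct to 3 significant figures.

1 bbl = 336.000 US pt.
So 83.19 × 336.000 ≈ 28000 US pt.

28000 US pints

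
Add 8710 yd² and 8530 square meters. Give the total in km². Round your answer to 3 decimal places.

8710 yd² = 0.00728267 km² and 8530 m² = 0.00853000 km².
0.00728267 + 0.00853000 ≈ 0.016 km².

0.016 square kilometers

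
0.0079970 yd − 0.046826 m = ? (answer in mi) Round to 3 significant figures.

-2.46 × 10^-5 mi

0.0079970 yd = 4.54375 × 10^-6 mi and 0.046826 m = 2.90963 × 10^-5 mi.
4.54375 × 10^-6 − 2.90963 × 10^-5 ≈ -2.46 × 10^-5 mi.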